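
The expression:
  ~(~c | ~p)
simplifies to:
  c & p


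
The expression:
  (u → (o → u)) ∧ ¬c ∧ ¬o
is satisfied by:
  {o: False, c: False}


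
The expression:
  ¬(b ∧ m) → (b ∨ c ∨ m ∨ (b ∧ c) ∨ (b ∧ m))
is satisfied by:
  {b: True, m: True, c: True}
  {b: True, m: True, c: False}
  {b: True, c: True, m: False}
  {b: True, c: False, m: False}
  {m: True, c: True, b: False}
  {m: True, c: False, b: False}
  {c: True, m: False, b: False}


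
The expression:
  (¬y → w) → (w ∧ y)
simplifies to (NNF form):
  (w ∧ y) ∨ (¬w ∧ ¬y)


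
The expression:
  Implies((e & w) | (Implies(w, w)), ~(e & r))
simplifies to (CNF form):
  ~e | ~r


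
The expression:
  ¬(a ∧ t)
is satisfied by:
  {t: False, a: False}
  {a: True, t: False}
  {t: True, a: False}


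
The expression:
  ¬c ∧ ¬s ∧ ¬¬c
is never true.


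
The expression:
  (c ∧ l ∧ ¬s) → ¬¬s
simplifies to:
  s ∨ ¬c ∨ ¬l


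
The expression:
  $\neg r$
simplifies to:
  $\neg r$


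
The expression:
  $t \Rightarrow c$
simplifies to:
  $c \vee \neg t$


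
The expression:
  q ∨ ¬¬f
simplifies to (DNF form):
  f ∨ q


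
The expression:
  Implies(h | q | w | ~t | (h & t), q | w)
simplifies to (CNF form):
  (q | t | w) & (q | w | ~h)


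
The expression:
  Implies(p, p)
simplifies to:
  True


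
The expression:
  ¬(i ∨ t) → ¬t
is always true.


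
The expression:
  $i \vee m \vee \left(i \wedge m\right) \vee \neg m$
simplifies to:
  $\text{True}$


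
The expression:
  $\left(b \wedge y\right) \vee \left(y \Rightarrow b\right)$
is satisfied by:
  {b: True, y: False}
  {y: False, b: False}
  {y: True, b: True}


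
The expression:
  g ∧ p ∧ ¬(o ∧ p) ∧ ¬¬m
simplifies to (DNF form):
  g ∧ m ∧ p ∧ ¬o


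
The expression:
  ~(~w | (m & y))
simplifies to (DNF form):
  (w & ~m) | (w & ~y)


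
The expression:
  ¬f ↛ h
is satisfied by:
  {h: True, f: False}
  {f: False, h: False}
  {f: True, h: True}


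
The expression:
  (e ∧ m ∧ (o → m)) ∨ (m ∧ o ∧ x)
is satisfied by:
  {m: True, x: True, e: True, o: True}
  {m: True, x: True, e: True, o: False}
  {m: True, e: True, o: True, x: False}
  {m: True, e: True, o: False, x: False}
  {m: True, x: True, o: True, e: False}


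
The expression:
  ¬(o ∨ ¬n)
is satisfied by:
  {n: True, o: False}


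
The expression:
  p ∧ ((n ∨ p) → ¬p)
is never true.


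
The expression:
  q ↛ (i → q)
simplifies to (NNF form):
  False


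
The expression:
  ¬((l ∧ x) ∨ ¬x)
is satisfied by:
  {x: True, l: False}


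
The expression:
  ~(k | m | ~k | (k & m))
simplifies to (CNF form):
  False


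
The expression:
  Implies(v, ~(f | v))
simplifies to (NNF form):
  ~v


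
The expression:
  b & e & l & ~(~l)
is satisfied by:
  {e: True, b: True, l: True}


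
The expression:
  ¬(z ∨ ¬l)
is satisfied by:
  {l: True, z: False}


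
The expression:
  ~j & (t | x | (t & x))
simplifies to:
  ~j & (t | x)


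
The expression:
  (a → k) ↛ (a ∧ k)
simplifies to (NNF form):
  ¬a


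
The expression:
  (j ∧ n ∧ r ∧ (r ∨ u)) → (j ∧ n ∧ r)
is always true.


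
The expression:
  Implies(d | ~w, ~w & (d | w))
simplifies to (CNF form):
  (d | w) & (d | ~d) & (w | ~w) & (~d | ~w)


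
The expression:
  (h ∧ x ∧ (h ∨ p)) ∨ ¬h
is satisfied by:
  {x: True, h: False}
  {h: False, x: False}
  {h: True, x: True}


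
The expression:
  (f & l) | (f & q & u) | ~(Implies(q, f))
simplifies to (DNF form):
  (f & l) | (q & u) | (q & ~f)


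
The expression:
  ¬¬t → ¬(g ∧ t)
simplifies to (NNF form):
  ¬g ∨ ¬t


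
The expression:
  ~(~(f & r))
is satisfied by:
  {r: True, f: True}


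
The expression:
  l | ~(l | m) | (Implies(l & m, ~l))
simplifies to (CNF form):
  True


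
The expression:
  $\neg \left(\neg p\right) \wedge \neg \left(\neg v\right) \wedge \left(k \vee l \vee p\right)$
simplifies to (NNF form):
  $p \wedge v$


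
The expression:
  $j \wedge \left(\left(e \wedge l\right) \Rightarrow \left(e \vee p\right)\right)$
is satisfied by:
  {j: True}


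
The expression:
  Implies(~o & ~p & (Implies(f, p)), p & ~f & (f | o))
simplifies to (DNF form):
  f | o | p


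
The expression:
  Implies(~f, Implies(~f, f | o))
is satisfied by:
  {o: True, f: True}
  {o: True, f: False}
  {f: True, o: False}


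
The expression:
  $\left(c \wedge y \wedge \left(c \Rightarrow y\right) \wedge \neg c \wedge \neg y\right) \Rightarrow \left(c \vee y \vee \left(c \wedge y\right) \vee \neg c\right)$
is always true.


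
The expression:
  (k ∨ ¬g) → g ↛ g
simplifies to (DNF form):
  g ∧ ¬k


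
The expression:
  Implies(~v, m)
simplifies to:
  m | v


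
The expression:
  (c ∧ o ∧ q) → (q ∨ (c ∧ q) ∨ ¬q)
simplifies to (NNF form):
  True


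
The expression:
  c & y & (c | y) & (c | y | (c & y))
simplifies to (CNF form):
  c & y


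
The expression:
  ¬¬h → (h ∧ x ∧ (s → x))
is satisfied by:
  {x: True, h: False}
  {h: False, x: False}
  {h: True, x: True}


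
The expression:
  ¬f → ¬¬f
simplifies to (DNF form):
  f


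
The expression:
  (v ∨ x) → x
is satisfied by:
  {x: True, v: False}
  {v: False, x: False}
  {v: True, x: True}


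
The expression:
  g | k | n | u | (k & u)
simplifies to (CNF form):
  g | k | n | u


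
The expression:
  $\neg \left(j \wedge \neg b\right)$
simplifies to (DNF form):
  $b \vee \neg j$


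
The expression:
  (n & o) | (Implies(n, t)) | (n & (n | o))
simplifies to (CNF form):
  True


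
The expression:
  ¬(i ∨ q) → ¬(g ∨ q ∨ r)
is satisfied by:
  {i: True, q: True, g: False, r: False}
  {i: True, r: True, q: True, g: False}
  {i: True, q: True, g: True, r: False}
  {i: True, r: True, q: True, g: True}
  {i: True, g: False, q: False, r: False}
  {i: True, r: True, g: False, q: False}
  {i: True, g: True, q: False, r: False}
  {i: True, r: True, g: True, q: False}
  {q: True, r: False, g: False, i: False}
  {r: True, q: True, g: False, i: False}
  {q: True, g: True, r: False, i: False}
  {r: True, q: True, g: True, i: False}
  {r: False, g: False, q: False, i: False}


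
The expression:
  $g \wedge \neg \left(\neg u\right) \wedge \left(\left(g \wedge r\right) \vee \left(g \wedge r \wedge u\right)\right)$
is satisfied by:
  {r: True, u: True, g: True}


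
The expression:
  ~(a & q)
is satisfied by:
  {q: False, a: False}
  {a: True, q: False}
  {q: True, a: False}


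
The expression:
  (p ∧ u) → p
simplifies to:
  True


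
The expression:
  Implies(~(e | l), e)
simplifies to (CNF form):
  e | l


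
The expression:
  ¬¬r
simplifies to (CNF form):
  r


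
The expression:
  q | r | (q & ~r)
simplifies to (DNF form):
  q | r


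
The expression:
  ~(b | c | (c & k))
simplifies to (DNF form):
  ~b & ~c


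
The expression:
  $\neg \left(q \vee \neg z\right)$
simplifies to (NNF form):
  $z \wedge \neg q$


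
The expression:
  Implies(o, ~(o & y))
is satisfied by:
  {o: False, y: False}
  {y: True, o: False}
  {o: True, y: False}


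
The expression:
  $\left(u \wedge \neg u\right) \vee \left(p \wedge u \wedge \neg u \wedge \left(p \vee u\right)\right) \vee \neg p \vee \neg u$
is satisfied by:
  {p: False, u: False}
  {u: True, p: False}
  {p: True, u: False}


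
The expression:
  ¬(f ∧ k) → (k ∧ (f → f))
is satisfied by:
  {k: True}


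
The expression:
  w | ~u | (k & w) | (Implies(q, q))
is always true.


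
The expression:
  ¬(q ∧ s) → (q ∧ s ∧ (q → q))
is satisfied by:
  {s: True, q: True}


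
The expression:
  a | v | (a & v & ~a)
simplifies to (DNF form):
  a | v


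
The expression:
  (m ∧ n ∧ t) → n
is always true.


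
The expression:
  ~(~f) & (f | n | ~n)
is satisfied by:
  {f: True}


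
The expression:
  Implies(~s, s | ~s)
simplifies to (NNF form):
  True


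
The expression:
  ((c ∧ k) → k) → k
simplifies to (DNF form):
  k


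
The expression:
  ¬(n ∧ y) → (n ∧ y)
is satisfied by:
  {y: True, n: True}


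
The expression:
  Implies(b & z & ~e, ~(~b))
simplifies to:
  True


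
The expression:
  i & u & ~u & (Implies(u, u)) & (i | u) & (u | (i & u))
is never true.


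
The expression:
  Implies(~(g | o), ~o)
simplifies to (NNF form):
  True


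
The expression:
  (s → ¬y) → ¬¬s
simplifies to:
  s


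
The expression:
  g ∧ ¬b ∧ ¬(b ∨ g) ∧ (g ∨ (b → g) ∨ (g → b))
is never true.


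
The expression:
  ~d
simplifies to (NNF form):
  ~d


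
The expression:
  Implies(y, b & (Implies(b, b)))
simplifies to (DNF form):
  b | ~y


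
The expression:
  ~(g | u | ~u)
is never true.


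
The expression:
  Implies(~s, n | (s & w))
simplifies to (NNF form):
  n | s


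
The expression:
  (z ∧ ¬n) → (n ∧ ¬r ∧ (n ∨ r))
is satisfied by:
  {n: True, z: False}
  {z: False, n: False}
  {z: True, n: True}


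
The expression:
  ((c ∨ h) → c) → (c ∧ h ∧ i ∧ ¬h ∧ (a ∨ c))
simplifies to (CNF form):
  h ∧ ¬c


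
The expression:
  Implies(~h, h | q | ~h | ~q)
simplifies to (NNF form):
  True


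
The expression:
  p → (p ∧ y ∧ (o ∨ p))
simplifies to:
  y ∨ ¬p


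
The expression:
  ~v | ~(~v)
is always true.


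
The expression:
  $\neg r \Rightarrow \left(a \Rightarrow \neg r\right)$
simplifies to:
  $\text{True}$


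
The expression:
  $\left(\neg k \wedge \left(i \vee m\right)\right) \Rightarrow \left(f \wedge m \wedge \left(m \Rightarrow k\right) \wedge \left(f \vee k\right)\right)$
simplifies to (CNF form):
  $\left(k \vee \neg i\right) \wedge \left(k \vee \neg m\right)$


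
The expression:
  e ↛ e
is never true.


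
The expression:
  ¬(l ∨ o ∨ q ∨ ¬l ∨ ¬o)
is never true.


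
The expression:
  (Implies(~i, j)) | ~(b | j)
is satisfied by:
  {i: True, j: True, b: False}
  {i: True, j: False, b: False}
  {j: True, i: False, b: False}
  {i: False, j: False, b: False}
  {i: True, b: True, j: True}
  {i: True, b: True, j: False}
  {b: True, j: True, i: False}


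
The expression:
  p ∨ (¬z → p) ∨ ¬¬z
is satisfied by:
  {z: True, p: True}
  {z: True, p: False}
  {p: True, z: False}


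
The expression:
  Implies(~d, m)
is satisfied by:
  {d: True, m: True}
  {d: True, m: False}
  {m: True, d: False}


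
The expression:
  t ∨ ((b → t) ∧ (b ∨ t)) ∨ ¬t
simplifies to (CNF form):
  True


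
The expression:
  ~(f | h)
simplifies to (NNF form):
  ~f & ~h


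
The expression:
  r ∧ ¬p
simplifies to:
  r ∧ ¬p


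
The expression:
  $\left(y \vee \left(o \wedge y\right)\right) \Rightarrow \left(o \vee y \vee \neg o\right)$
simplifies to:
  $\text{True}$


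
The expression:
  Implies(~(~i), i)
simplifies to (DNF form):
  True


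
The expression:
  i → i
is always true.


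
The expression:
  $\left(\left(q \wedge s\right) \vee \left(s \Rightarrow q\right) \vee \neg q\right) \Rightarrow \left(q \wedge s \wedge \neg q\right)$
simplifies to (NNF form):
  $\text{False}$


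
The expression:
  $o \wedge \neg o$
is never true.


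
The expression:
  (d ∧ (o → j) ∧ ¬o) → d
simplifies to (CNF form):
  True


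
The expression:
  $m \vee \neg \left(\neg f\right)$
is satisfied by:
  {m: True, f: True}
  {m: True, f: False}
  {f: True, m: False}


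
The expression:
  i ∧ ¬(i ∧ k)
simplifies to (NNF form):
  i ∧ ¬k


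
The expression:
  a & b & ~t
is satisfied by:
  {a: True, b: True, t: False}


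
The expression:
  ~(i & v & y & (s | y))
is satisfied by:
  {v: False, y: False, i: False}
  {i: True, v: False, y: False}
  {y: True, v: False, i: False}
  {i: True, y: True, v: False}
  {v: True, i: False, y: False}
  {i: True, v: True, y: False}
  {y: True, v: True, i: False}


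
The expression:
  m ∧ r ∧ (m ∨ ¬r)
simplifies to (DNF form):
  m ∧ r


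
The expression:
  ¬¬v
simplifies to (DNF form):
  v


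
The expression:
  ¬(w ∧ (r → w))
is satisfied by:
  {w: False}


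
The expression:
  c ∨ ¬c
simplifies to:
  True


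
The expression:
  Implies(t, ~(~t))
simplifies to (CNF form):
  True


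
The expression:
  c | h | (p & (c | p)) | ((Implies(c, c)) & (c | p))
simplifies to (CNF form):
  c | h | p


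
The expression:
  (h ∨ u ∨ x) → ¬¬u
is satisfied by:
  {u: True, h: False, x: False}
  {x: True, u: True, h: False}
  {u: True, h: True, x: False}
  {x: True, u: True, h: True}
  {x: False, h: False, u: False}


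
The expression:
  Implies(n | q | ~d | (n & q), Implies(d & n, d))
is always true.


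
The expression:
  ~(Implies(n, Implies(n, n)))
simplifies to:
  False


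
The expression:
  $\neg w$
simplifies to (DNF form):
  $\neg w$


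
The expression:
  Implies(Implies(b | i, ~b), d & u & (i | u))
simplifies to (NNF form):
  b | (d & u)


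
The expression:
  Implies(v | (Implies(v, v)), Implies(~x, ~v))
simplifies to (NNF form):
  x | ~v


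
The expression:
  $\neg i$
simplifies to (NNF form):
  $\neg i$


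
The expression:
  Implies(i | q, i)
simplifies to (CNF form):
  i | ~q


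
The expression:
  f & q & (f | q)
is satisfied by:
  {f: True, q: True}


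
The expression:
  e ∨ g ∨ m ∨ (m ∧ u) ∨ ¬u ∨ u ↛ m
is always true.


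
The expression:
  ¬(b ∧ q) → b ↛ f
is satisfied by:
  {q: True, b: True, f: False}
  {b: True, f: False, q: False}
  {f: True, q: True, b: True}


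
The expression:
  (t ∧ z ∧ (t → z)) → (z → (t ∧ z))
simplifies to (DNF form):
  True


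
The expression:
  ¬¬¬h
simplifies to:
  ¬h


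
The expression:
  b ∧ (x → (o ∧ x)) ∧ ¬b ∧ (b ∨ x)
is never true.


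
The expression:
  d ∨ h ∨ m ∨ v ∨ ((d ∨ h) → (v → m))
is always true.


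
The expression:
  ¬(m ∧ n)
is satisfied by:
  {m: False, n: False}
  {n: True, m: False}
  {m: True, n: False}


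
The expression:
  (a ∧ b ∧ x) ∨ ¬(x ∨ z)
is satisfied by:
  {b: True, a: True, z: False, x: False}
  {b: True, a: False, z: False, x: False}
  {a: True, b: False, z: False, x: False}
  {b: False, a: False, z: False, x: False}
  {b: True, x: True, a: True, z: False}
  {b: True, x: True, z: True, a: True}


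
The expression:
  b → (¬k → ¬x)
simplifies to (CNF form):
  k ∨ ¬b ∨ ¬x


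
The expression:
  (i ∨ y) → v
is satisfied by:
  {v: True, y: False, i: False}
  {i: True, v: True, y: False}
  {v: True, y: True, i: False}
  {i: True, v: True, y: True}
  {i: False, y: False, v: False}


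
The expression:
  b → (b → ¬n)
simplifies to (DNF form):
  ¬b ∨ ¬n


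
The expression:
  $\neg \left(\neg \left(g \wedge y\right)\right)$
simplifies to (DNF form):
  $g \wedge y$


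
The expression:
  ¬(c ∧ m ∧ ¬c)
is always true.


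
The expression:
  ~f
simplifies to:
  ~f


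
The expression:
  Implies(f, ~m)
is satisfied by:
  {m: False, f: False}
  {f: True, m: False}
  {m: True, f: False}


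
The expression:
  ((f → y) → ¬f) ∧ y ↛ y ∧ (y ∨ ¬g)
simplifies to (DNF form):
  False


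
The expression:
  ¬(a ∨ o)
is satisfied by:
  {o: False, a: False}


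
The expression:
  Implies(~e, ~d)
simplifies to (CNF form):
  e | ~d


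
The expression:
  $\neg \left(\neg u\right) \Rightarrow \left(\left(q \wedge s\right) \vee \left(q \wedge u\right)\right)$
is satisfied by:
  {q: True, u: False}
  {u: False, q: False}
  {u: True, q: True}


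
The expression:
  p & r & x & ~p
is never true.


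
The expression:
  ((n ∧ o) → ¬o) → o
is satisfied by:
  {o: True}


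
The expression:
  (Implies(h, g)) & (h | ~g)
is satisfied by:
  {h: False, g: False}
  {g: True, h: True}


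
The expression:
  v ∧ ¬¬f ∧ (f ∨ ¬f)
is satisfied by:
  {f: True, v: True}


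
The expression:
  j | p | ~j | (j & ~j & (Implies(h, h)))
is always true.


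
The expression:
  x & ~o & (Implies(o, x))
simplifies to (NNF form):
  x & ~o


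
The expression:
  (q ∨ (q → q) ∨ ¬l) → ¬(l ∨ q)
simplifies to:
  ¬l ∧ ¬q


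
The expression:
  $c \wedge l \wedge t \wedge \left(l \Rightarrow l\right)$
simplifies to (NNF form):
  $c \wedge l \wedge t$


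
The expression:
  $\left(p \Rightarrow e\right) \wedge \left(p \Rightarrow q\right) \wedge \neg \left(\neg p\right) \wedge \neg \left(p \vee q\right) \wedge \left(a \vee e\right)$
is never true.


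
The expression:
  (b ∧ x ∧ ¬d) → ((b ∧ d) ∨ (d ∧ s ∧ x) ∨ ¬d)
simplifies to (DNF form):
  True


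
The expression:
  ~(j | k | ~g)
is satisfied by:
  {g: True, j: False, k: False}


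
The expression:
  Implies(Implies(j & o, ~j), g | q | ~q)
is always true.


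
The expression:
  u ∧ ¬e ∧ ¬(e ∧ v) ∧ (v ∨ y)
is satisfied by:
  {y: True, v: True, u: True, e: False}
  {y: True, u: True, e: False, v: False}
  {v: True, u: True, e: False, y: False}


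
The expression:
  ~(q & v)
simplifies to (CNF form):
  ~q | ~v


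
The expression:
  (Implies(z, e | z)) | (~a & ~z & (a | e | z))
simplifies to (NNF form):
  True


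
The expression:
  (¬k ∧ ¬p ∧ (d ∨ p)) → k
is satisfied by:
  {k: True, p: True, d: False}
  {k: True, p: False, d: False}
  {p: True, k: False, d: False}
  {k: False, p: False, d: False}
  {d: True, k: True, p: True}
  {d: True, k: True, p: False}
  {d: True, p: True, k: False}


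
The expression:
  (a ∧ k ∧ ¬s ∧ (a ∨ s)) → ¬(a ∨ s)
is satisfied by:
  {s: True, k: False, a: False}
  {k: False, a: False, s: False}
  {s: True, a: True, k: False}
  {a: True, k: False, s: False}
  {s: True, k: True, a: False}
  {k: True, s: False, a: False}
  {s: True, a: True, k: True}


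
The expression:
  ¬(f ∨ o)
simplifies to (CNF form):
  ¬f ∧ ¬o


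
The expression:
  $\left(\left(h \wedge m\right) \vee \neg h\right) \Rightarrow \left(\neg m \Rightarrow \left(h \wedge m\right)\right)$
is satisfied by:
  {m: True, h: True}
  {m: True, h: False}
  {h: True, m: False}


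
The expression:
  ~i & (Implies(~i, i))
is never true.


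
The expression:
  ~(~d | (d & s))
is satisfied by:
  {d: True, s: False}


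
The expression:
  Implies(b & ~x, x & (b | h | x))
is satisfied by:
  {x: True, b: False}
  {b: False, x: False}
  {b: True, x: True}


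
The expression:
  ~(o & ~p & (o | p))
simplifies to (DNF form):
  p | ~o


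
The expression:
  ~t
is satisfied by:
  {t: False}


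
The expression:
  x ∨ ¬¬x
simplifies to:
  x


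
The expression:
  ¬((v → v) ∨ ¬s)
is never true.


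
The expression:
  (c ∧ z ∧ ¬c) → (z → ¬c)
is always true.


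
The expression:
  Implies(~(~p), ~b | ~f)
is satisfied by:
  {p: False, b: False, f: False}
  {f: True, p: False, b: False}
  {b: True, p: False, f: False}
  {f: True, b: True, p: False}
  {p: True, f: False, b: False}
  {f: True, p: True, b: False}
  {b: True, p: True, f: False}


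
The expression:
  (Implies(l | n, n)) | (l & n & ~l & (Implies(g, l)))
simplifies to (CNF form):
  n | ~l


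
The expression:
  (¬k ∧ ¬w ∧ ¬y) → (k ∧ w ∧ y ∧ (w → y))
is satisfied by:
  {y: True, k: True, w: True}
  {y: True, k: True, w: False}
  {y: True, w: True, k: False}
  {y: True, w: False, k: False}
  {k: True, w: True, y: False}
  {k: True, w: False, y: False}
  {w: True, k: False, y: False}


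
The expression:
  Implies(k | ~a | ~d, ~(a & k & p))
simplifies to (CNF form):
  ~a | ~k | ~p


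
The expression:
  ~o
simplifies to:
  ~o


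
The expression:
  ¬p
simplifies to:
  ¬p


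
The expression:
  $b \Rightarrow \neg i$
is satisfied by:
  {b: False, i: False}
  {i: True, b: False}
  {b: True, i: False}


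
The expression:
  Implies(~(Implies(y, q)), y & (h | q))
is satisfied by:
  {q: True, h: True, y: False}
  {q: True, h: False, y: False}
  {h: True, q: False, y: False}
  {q: False, h: False, y: False}
  {y: True, q: True, h: True}
  {y: True, q: True, h: False}
  {y: True, h: True, q: False}


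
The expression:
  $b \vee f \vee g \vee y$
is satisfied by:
  {y: True, b: True, g: True, f: True}
  {y: True, b: True, g: True, f: False}
  {y: True, b: True, f: True, g: False}
  {y: True, b: True, f: False, g: False}
  {y: True, g: True, f: True, b: False}
  {y: True, g: True, f: False, b: False}
  {y: True, g: False, f: True, b: False}
  {y: True, g: False, f: False, b: False}
  {b: True, g: True, f: True, y: False}
  {b: True, g: True, f: False, y: False}
  {b: True, f: True, g: False, y: False}
  {b: True, f: False, g: False, y: False}
  {g: True, f: True, b: False, y: False}
  {g: True, b: False, f: False, y: False}
  {f: True, b: False, g: False, y: False}


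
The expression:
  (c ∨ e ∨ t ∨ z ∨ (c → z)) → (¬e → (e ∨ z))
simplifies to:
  e ∨ z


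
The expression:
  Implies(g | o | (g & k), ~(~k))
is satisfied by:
  {k: True, o: False, g: False}
  {k: True, g: True, o: False}
  {k: True, o: True, g: False}
  {k: True, g: True, o: True}
  {g: False, o: False, k: False}


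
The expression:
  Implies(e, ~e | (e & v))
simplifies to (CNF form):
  v | ~e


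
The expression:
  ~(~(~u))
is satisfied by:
  {u: False}


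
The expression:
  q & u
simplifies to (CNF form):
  q & u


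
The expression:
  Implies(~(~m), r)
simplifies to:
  r | ~m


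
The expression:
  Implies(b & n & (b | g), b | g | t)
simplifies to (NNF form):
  True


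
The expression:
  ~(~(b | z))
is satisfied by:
  {b: True, z: True}
  {b: True, z: False}
  {z: True, b: False}


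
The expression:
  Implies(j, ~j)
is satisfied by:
  {j: False}


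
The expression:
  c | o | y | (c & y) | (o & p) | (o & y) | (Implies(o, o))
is always true.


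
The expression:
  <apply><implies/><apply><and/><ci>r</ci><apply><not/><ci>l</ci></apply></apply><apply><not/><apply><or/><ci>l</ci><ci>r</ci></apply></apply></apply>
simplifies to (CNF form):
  <apply><or/><ci>l</ci><apply><not/><ci>r</ci></apply></apply>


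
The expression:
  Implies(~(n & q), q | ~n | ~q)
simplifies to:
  True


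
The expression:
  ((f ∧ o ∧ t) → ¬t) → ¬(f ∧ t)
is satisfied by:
  {o: True, t: False, f: False}
  {t: False, f: False, o: False}
  {f: True, o: True, t: False}
  {f: True, t: False, o: False}
  {o: True, t: True, f: False}
  {t: True, o: False, f: False}
  {f: True, t: True, o: True}


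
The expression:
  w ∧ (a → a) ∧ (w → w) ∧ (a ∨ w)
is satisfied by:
  {w: True}


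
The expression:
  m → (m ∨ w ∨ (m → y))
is always true.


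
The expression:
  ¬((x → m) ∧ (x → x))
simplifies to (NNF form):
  x ∧ ¬m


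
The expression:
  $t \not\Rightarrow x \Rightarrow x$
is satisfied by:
  {x: True, t: False}
  {t: False, x: False}
  {t: True, x: True}


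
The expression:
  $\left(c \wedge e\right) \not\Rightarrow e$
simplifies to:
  $\text{False}$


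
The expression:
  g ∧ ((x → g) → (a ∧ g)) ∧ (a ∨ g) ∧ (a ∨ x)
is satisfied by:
  {a: True, g: True}


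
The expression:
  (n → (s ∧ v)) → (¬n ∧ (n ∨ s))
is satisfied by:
  {s: True, v: False, n: False}
  {n: True, s: True, v: False}
  {s: True, v: True, n: False}
  {n: True, v: False, s: False}
  {n: True, v: True, s: False}


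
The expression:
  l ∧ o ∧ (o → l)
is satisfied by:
  {o: True, l: True}


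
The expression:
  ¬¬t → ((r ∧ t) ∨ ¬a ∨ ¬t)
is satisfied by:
  {r: True, t: False, a: False}
  {t: False, a: False, r: False}
  {r: True, a: True, t: False}
  {a: True, t: False, r: False}
  {r: True, t: True, a: False}
  {t: True, r: False, a: False}
  {r: True, a: True, t: True}


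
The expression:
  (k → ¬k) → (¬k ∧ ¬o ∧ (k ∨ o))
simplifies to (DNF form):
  k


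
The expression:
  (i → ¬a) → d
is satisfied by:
  {a: True, d: True, i: True}
  {a: True, d: True, i: False}
  {d: True, i: True, a: False}
  {d: True, i: False, a: False}
  {a: True, i: True, d: False}


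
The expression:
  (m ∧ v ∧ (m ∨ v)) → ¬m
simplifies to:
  ¬m ∨ ¬v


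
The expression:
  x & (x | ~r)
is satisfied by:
  {x: True}


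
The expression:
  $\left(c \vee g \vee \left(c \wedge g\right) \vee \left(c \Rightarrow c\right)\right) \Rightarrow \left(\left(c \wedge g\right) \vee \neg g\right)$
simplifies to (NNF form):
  $c \vee \neg g$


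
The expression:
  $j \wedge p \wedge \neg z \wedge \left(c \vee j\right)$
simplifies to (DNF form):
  $j \wedge p \wedge \neg z$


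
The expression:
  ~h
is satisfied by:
  {h: False}


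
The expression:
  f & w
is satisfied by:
  {w: True, f: True}


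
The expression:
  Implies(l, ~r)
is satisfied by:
  {l: False, r: False}
  {r: True, l: False}
  {l: True, r: False}


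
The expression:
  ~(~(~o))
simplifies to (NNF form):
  ~o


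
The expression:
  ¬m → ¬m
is always true.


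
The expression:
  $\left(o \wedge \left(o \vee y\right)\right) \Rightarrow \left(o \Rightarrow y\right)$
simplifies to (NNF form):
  $y \vee \neg o$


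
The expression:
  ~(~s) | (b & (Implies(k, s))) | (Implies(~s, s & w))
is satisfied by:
  {s: True, b: True, k: False}
  {s: True, b: False, k: False}
  {s: True, k: True, b: True}
  {s: True, k: True, b: False}
  {b: True, k: False, s: False}


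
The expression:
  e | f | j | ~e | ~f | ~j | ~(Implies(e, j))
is always true.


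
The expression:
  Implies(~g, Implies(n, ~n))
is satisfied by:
  {g: True, n: False}
  {n: False, g: False}
  {n: True, g: True}


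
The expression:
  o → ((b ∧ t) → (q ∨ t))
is always true.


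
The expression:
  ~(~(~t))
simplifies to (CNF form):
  ~t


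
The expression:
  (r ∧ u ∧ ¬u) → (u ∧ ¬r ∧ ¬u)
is always true.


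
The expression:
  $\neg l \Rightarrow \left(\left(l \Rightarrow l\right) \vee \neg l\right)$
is always true.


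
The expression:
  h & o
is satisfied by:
  {h: True, o: True}


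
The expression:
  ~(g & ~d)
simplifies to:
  d | ~g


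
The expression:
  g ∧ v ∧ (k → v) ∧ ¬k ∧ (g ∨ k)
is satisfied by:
  {g: True, v: True, k: False}


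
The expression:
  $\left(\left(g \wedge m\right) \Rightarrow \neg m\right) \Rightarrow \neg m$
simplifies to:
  $g \vee \neg m$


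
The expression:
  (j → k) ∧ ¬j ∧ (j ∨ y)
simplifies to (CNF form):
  y ∧ ¬j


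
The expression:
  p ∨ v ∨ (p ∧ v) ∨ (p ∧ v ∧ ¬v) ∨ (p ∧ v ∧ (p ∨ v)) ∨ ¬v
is always true.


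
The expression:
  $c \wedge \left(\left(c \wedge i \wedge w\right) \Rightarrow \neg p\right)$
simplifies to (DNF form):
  $\left(c \wedge \neg i\right) \vee \left(c \wedge \neg p\right) \vee \left(c \wedge \neg w\right)$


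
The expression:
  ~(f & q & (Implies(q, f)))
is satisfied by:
  {q: False, f: False}
  {f: True, q: False}
  {q: True, f: False}


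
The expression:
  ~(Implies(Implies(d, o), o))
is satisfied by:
  {d: False, o: False}


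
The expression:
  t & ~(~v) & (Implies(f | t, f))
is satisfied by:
  {t: True, f: True, v: True}


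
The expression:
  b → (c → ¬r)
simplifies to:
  ¬b ∨ ¬c ∨ ¬r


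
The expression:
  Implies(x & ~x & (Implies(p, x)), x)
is always true.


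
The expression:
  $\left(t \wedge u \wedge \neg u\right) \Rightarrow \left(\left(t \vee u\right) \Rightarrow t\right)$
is always true.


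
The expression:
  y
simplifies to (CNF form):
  y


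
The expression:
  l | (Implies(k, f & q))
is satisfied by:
  {l: True, f: True, q: True, k: False}
  {l: True, f: True, q: False, k: False}
  {l: True, q: True, f: False, k: False}
  {l: True, q: False, f: False, k: False}
  {f: True, q: True, l: False, k: False}
  {f: True, l: False, q: False, k: False}
  {f: False, q: True, l: False, k: False}
  {f: False, l: False, q: False, k: False}
  {l: True, k: True, f: True, q: True}
  {l: True, k: True, f: True, q: False}
  {l: True, k: True, q: True, f: False}
  {l: True, k: True, q: False, f: False}
  {k: True, f: True, q: True, l: False}


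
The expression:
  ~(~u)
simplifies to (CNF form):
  u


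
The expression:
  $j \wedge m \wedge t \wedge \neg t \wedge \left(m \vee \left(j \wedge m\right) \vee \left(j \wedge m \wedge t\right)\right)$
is never true.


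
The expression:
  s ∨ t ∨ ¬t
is always true.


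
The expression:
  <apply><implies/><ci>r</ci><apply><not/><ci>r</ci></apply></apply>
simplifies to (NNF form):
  <apply><not/><ci>r</ci></apply>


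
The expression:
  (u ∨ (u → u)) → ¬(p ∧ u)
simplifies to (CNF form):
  ¬p ∨ ¬u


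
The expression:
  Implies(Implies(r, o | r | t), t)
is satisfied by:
  {t: True}


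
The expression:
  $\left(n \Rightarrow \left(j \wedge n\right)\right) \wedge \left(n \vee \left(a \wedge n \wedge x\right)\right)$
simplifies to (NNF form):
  $j \wedge n$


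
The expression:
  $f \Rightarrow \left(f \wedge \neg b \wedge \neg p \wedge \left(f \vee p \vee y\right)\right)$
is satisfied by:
  {p: False, f: False, b: False}
  {b: True, p: False, f: False}
  {p: True, b: False, f: False}
  {b: True, p: True, f: False}
  {f: True, b: False, p: False}


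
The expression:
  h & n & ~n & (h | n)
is never true.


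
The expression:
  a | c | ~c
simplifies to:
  True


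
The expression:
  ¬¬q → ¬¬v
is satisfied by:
  {v: True, q: False}
  {q: False, v: False}
  {q: True, v: True}


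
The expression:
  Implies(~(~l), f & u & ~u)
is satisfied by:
  {l: False}


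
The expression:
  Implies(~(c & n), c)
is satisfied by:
  {c: True}


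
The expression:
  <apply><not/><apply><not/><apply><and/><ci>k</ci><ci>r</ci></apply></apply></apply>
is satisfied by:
  {r: True, k: True}


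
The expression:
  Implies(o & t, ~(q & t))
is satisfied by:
  {o: False, t: False, q: False}
  {q: True, o: False, t: False}
  {t: True, o: False, q: False}
  {q: True, t: True, o: False}
  {o: True, q: False, t: False}
  {q: True, o: True, t: False}
  {t: True, o: True, q: False}


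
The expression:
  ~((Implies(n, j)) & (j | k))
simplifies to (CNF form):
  ~j & (n | ~k)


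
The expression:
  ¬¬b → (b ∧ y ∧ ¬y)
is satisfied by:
  {b: False}


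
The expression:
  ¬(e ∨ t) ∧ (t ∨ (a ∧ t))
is never true.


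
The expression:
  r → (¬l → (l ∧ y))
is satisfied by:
  {l: True, r: False}
  {r: False, l: False}
  {r: True, l: True}


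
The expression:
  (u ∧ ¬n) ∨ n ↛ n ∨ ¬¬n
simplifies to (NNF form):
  n ∨ u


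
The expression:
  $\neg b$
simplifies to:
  $\neg b$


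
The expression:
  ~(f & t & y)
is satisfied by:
  {t: False, y: False, f: False}
  {f: True, t: False, y: False}
  {y: True, t: False, f: False}
  {f: True, y: True, t: False}
  {t: True, f: False, y: False}
  {f: True, t: True, y: False}
  {y: True, t: True, f: False}


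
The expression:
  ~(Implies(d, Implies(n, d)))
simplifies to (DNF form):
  False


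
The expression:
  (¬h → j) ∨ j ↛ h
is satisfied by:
  {h: True, j: True}
  {h: True, j: False}
  {j: True, h: False}


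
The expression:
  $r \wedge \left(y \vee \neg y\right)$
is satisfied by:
  {r: True}


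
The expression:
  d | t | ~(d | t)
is always true.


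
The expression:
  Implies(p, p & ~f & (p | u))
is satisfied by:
  {p: False, f: False}
  {f: True, p: False}
  {p: True, f: False}


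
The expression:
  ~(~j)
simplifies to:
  j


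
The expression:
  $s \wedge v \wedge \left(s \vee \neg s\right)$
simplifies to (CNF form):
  $s \wedge v$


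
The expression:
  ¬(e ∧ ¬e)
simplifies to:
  True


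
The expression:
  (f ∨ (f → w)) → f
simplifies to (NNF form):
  f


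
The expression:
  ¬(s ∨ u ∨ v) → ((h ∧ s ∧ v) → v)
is always true.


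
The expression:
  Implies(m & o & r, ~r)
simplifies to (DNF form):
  ~m | ~o | ~r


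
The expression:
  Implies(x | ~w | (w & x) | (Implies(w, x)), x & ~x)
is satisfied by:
  {w: True, x: False}


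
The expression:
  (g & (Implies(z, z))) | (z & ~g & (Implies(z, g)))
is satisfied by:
  {g: True}


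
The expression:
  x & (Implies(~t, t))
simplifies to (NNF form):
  t & x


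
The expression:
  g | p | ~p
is always true.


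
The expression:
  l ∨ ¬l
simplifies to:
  True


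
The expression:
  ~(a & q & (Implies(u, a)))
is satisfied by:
  {q: False, a: False}
  {a: True, q: False}
  {q: True, a: False}


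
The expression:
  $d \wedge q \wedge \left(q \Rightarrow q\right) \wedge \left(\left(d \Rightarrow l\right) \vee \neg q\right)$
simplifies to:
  $d \wedge l \wedge q$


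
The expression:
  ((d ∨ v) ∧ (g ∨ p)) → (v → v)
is always true.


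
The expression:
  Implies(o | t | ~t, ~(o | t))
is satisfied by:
  {o: False, t: False}


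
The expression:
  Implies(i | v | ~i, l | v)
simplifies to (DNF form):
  l | v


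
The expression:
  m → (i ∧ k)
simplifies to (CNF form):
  (i ∨ ¬m) ∧ (k ∨ ¬m)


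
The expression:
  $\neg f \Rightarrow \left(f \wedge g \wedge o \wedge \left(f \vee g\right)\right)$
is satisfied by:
  {f: True}


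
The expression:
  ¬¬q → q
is always true.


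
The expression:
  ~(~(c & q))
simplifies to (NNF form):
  c & q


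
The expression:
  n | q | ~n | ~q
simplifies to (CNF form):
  True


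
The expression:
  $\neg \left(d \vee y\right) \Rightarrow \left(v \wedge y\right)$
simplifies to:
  $d \vee y$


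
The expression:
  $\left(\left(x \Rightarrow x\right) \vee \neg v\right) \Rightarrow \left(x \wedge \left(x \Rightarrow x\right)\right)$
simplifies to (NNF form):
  $x$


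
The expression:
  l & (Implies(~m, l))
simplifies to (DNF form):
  l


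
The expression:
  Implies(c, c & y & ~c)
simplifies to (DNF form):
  ~c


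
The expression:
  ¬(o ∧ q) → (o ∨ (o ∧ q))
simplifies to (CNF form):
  o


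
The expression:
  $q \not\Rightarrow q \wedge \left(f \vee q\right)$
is never true.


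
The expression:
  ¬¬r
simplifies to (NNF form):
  r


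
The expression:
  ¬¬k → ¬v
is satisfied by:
  {k: False, v: False}
  {v: True, k: False}
  {k: True, v: False}


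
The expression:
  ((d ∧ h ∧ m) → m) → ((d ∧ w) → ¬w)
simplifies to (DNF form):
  ¬d ∨ ¬w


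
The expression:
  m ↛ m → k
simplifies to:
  True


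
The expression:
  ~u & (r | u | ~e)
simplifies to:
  ~u & (r | ~e)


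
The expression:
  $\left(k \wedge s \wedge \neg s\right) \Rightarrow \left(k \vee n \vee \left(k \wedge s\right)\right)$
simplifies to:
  $\text{True}$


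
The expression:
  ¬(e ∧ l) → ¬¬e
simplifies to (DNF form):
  e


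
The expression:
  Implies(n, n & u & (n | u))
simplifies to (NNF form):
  u | ~n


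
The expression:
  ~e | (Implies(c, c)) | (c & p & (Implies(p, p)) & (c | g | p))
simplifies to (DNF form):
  True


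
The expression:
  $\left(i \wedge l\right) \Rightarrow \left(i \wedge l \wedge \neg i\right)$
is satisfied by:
  {l: False, i: False}
  {i: True, l: False}
  {l: True, i: False}


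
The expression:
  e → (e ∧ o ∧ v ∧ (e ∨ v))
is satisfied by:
  {o: True, v: True, e: False}
  {o: True, v: False, e: False}
  {v: True, o: False, e: False}
  {o: False, v: False, e: False}
  {o: True, e: True, v: True}


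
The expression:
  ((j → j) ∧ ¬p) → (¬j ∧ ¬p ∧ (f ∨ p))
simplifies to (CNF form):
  (f ∨ p) ∧ (p ∨ ¬j)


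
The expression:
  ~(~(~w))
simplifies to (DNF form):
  ~w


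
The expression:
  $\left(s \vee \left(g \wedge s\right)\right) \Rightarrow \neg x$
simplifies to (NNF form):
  $\neg s \vee \neg x$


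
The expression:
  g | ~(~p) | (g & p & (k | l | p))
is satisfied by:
  {g: True, p: True}
  {g: True, p: False}
  {p: True, g: False}


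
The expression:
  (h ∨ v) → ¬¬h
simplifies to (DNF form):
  h ∨ ¬v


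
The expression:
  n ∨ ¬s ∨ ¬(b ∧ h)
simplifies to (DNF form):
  n ∨ ¬b ∨ ¬h ∨ ¬s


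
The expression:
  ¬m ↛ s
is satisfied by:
  {s: True, m: False}
  {m: False, s: False}
  {m: True, s: True}


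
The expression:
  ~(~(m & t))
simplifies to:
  m & t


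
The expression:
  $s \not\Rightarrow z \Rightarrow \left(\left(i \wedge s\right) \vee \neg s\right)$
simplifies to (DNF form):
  $i \vee z \vee \neg s$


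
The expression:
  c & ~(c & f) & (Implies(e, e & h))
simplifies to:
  c & ~f & (h | ~e)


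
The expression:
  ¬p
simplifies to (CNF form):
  ¬p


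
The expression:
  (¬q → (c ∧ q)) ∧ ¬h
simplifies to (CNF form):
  q ∧ ¬h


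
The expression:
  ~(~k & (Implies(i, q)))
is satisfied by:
  {i: True, k: True, q: False}
  {k: True, q: False, i: False}
  {i: True, k: True, q: True}
  {k: True, q: True, i: False}
  {i: True, q: False, k: False}


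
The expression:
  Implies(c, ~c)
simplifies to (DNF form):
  ~c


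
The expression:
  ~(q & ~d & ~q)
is always true.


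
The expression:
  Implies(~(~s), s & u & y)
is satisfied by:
  {u: True, y: True, s: False}
  {u: True, y: False, s: False}
  {y: True, u: False, s: False}
  {u: False, y: False, s: False}
  {u: True, s: True, y: True}


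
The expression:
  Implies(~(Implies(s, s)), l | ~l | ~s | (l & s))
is always true.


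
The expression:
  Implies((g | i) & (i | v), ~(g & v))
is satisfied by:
  {g: False, v: False}
  {v: True, g: False}
  {g: True, v: False}


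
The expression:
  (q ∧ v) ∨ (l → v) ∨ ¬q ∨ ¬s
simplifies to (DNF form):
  v ∨ ¬l ∨ ¬q ∨ ¬s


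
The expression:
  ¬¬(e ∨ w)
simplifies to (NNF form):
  e ∨ w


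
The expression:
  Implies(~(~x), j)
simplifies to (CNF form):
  j | ~x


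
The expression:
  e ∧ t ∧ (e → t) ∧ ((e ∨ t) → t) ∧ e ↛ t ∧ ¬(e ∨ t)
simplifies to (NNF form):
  False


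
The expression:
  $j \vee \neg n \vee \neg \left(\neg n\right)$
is always true.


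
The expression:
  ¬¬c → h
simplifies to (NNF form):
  h ∨ ¬c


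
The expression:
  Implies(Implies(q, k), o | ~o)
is always true.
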